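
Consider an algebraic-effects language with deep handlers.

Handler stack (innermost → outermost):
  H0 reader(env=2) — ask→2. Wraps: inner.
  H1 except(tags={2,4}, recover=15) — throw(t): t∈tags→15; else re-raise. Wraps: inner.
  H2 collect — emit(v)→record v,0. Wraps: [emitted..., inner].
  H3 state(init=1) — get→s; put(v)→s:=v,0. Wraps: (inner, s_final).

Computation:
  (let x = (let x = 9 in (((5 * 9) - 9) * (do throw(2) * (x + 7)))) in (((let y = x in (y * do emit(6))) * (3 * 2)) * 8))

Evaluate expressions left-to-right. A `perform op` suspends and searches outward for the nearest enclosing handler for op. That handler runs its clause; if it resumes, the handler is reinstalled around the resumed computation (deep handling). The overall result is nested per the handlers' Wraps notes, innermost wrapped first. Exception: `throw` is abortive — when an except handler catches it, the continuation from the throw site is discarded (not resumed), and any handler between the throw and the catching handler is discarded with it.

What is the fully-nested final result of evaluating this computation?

Evaluation trace:
throw(2) @ H1 caught ⇒ 15
H2 returns [15]
H3 returns ([15], 1)
= ([15], 1)

Answer: ([15], 1)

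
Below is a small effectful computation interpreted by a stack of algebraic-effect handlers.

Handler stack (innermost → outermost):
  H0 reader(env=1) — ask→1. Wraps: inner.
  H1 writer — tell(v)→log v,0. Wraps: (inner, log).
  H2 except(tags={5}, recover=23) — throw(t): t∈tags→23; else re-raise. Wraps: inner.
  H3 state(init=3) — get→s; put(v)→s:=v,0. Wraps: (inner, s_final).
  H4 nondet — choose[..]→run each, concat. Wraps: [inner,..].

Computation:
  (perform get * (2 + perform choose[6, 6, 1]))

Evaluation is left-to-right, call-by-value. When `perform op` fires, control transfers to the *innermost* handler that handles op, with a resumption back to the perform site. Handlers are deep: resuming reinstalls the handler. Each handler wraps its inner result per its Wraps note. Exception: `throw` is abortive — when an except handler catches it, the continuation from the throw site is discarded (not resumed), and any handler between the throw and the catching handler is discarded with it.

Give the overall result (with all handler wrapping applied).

Working:
get @ H3 ⇒ 3
choose[6, 6, 1] @ H4
  branch[0] choose=6:
    H0 returns 24
    H1 returns (24, ())
    H2 returns (24, ())
    H3 returns ((24, ()), 3)
    H4 returns [((24, ()), 3)]
  branch[1] choose=6:
    H0 returns 24
    H1 returns (24, ())
    H2 returns (24, ())
    H3 returns ((24, ()), 3)
    H4 returns [((24, ()), 3)]
  branch[2] choose=1:
    H0 returns 9
    H1 returns (9, ())
    H2 returns (9, ())
    H3 returns ((9, ()), 3)
    H4 returns [((9, ()), 3)]
= [((24, ()), 3), ((24, ()), 3), ((9, ()), 3)]

Answer: [((24, ()), 3), ((24, ()), 3), ((9, ()), 3)]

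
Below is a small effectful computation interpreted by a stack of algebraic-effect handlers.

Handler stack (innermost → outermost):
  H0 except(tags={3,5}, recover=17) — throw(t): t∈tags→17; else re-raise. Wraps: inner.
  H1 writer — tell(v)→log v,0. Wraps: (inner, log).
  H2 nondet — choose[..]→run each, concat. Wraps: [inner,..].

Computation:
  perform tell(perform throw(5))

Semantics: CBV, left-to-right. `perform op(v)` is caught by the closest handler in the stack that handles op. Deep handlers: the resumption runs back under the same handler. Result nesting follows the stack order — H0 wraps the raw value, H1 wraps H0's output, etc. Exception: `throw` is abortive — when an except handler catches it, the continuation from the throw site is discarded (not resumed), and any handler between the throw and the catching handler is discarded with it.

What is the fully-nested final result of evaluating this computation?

Step-by-step:
throw(5) @ H0 caught ⇒ 17
H1 returns (17, ())
H2 returns [(17, ())]
= [(17, ())]

Answer: [(17, ())]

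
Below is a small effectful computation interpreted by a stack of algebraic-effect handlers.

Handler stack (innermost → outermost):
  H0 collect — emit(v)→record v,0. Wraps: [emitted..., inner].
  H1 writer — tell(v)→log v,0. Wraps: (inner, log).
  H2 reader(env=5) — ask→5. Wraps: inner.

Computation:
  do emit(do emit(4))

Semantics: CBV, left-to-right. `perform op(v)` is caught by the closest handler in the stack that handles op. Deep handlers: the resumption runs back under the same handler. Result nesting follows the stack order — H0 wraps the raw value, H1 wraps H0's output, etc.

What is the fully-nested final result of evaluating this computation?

Working:
emit(4) @ H0 ⇒ out+=4
emit(0) @ H0 ⇒ out+=0
H0 returns [4, 0, 0]
H1 returns ([4, 0, 0], ())
H2 returns ([4, 0, 0], ())
= ([4, 0, 0], ())

Answer: ([4, 0, 0], ())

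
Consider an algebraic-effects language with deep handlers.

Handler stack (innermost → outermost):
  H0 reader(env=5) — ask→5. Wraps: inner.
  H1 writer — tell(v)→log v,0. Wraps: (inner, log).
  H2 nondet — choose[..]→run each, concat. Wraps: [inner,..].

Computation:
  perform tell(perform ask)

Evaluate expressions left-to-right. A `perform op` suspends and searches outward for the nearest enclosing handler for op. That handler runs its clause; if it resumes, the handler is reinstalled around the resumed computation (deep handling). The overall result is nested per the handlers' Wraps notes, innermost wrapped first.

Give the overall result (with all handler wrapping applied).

Answer: [(0, (5))]

Working:
ask @ H0 ⇒ 5
tell(5) @ H1 ⇒ log+=5
H0 returns 0
H1 returns (0, (5))
H2 returns [(0, (5))]
= [(0, (5))]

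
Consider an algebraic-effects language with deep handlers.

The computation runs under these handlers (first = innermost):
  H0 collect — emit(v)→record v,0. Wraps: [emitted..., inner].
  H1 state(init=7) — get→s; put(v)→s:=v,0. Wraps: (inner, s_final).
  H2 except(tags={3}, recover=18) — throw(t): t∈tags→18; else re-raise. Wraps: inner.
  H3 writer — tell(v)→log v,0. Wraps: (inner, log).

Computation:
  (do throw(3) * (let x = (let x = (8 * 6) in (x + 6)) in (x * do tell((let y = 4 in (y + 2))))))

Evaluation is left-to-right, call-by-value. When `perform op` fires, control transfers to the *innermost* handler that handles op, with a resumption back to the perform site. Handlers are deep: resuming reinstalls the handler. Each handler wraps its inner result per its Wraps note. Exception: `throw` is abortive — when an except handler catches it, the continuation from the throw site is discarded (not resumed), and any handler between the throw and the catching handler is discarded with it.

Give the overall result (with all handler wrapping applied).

Answer: (18, ())

Step-by-step:
throw(3) @ H2 caught ⇒ 18
H3 returns (18, ())
= (18, ())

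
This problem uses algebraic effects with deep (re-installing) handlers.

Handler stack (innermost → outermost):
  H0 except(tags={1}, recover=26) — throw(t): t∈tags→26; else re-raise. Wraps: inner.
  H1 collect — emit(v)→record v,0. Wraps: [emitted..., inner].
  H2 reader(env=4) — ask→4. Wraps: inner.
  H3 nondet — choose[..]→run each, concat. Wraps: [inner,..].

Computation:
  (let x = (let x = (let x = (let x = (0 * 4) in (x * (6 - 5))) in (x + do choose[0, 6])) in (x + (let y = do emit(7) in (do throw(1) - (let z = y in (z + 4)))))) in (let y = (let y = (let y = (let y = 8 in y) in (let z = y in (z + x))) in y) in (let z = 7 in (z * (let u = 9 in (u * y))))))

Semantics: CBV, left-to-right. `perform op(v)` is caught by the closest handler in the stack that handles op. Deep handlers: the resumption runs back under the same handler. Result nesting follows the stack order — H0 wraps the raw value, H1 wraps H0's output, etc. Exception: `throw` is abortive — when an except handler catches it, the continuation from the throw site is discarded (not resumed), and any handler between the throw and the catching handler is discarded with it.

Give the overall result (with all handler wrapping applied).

Step-by-step:
choose[0, 6] @ H3
  branch[0] choose=0:
    emit(7) @ H1 ⇒ out+=7
    throw(1) @ H0 caught ⇒ 26
    H1 returns [7, 26]
    H2 returns [7, 26]
    H3 returns [[7, 26]]
  branch[1] choose=6:
    emit(7) @ H1 ⇒ out+=7
    throw(1) @ H0 caught ⇒ 26
    H1 returns [7, 26]
    H2 returns [7, 26]
    H3 returns [[7, 26]]
= [[7, 26], [7, 26]]

Answer: [[7, 26], [7, 26]]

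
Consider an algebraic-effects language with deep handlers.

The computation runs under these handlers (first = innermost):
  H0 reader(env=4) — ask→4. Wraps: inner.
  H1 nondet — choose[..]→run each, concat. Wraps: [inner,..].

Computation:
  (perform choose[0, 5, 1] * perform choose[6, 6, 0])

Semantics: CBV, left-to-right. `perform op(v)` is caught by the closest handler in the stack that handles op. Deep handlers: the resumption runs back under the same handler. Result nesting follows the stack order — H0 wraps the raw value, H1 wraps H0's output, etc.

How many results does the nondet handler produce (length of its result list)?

Answer: 9

Evaluation trace:
choose[0, 5, 1] @ H1
  branch[0] choose=0:
    choose[6, 6, 0] @ H1
      branch[0] choose=6:
        H0 returns 0
        H1 returns [0]
      branch[1] choose=6:
        H0 returns 0
        H1 returns [0]
      branch[2] choose=0:
        H0 returns 0
        H1 returns [0]
  branch[1] choose=5:
    choose[6, 6, 0] @ H1
      branch[0] choose=6:
        H0 returns 30
        H1 returns [30]
      branch[1] choose=6:
        H0 returns 30
        H1 returns [30]
      branch[2] choose=0:
        H0 returns 0
        H1 returns [0]
  branch[2] choose=1:
    choose[6, 6, 0] @ H1
      branch[0] choose=6:
        H0 returns 6
        H1 returns [6]
      branch[1] choose=6:
        H0 returns 6
        H1 returns [6]
      branch[2] choose=0:
        H0 returns 0
        H1 returns [0]
= [0, 0, 0, 30, 30, 0, 6, 6, 0]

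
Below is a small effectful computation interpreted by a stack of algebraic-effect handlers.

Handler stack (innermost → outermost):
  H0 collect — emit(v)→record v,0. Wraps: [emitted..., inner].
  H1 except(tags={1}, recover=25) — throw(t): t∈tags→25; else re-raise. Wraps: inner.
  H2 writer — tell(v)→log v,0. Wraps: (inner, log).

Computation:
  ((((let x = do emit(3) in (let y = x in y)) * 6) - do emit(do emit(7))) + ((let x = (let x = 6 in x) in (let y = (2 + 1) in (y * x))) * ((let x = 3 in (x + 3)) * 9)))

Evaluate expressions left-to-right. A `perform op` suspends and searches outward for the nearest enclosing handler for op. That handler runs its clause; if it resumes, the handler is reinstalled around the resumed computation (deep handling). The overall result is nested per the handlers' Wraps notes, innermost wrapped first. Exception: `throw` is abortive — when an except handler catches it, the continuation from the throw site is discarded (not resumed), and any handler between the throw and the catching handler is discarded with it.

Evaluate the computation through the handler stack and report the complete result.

Answer: ([3, 7, 0, 972], ())

Working:
emit(3) @ H0 ⇒ out+=3
emit(7) @ H0 ⇒ out+=7
emit(0) @ H0 ⇒ out+=0
H0 returns [3, 7, 0, 972]
H1 returns [3, 7, 0, 972]
H2 returns ([3, 7, 0, 972], ())
= ([3, 7, 0, 972], ())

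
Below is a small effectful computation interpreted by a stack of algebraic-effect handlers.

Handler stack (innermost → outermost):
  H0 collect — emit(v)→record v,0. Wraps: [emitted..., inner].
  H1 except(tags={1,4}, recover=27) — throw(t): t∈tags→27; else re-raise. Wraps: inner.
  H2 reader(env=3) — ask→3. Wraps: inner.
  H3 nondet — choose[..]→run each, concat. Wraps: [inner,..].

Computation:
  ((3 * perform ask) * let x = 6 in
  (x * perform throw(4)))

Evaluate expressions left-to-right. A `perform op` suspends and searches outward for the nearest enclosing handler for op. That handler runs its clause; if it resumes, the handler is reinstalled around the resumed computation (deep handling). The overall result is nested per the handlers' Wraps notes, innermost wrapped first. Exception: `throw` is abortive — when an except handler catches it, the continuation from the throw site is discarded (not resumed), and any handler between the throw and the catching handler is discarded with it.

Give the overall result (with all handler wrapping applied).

Answer: [27]

Working:
ask @ H2 ⇒ 3
throw(4) @ H1 caught ⇒ 27
H2 returns 27
H3 returns [27]
= [27]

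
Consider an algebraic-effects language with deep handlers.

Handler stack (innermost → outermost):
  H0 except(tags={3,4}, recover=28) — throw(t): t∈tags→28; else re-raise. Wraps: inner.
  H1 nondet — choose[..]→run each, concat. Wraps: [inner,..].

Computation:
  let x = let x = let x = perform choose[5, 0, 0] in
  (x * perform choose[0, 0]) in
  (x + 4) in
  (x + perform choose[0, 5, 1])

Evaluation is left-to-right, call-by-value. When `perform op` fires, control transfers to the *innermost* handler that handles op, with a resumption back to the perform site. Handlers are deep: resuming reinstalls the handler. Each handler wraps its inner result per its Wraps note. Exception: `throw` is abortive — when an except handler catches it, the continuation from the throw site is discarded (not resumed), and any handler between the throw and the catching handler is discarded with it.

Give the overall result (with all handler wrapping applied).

Evaluation trace:
choose[5, 0, 0] @ H1
  branch[0] choose=5:
    choose[0, 0] @ H1
      branch[0] choose=0:
        choose[0, 5, 1] @ H1
          branch[0] choose=0:
            H0 returns 4
            H1 returns [4]
          branch[1] choose=5:
            H0 returns 9
            H1 returns [9]
          branch[2] choose=1:
            H0 returns 5
            H1 returns [5]
      branch[1] choose=0:
        choose[0, 5, 1] @ H1
          branch[0] choose=0:
            H0 returns 4
            H1 returns [4]
          branch[1] choose=5:
            H0 returns 9
            H1 returns [9]
          branch[2] choose=1:
            H0 returns 5
            H1 returns [5]
  branch[1] choose=0:
    choose[0, 0] @ H1
      branch[0] choose=0:
        choose[0, 5, 1] @ H1
          branch[0] choose=0:
            H0 returns 4
            H1 returns [4]
          branch[1] choose=5:
            H0 returns 9
            H1 returns [9]
          branch[2] choose=1:
            H0 returns 5
            H1 returns [5]
      branch[1] choose=0:
        choose[0, 5, 1] @ H1
          branch[0] choose=0:
            H0 returns 4
            H1 returns [4]
          branch[1] choose=5:
            H0 returns 9
            H1 returns [9]
          branch[2] choose=1:
            H0 returns 5
            H1 returns [5]
  branch[2] choose=0:
    choose[0, 0] @ H1
      branch[0] choose=0:
        choose[0, 5, 1] @ H1
          branch[0] choose=0:
            H0 returns 4
            H1 returns [4]
          branch[1] choose=5:
            H0 returns 9
            H1 returns [9]
          branch[2] choose=1:
            H0 returns 5
            H1 returns [5]
      branch[1] choose=0:
        choose[0, 5, 1] @ H1
          branch[0] choose=0:
            H0 returns 4
            H1 returns [4]
          branch[1] choose=5:
            H0 returns 9
            H1 returns [9]
          branch[2] choose=1:
            H0 returns 5
            H1 returns [5]
= [4, 9, 5, 4, 9, 5, 4, 9, 5, 4, 9, 5, 4, 9, 5, 4, 9, 5]

Answer: [4, 9, 5, 4, 9, 5, 4, 9, 5, 4, 9, 5, 4, 9, 5, 4, 9, 5]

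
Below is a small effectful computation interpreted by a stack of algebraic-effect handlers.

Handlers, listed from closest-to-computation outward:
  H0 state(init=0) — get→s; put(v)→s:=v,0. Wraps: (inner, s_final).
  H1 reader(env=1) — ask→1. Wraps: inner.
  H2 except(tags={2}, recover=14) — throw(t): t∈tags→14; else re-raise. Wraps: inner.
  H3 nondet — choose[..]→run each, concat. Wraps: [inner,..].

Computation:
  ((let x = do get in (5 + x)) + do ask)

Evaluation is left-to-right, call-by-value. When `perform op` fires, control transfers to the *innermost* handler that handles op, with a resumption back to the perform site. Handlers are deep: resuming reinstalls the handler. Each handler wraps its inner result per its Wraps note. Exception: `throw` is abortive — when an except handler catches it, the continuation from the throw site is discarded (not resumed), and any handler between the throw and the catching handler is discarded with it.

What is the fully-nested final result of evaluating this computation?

Working:
get @ H0 ⇒ 0
ask @ H1 ⇒ 1
H0 returns (6, 0)
H1 returns (6, 0)
H2 returns (6, 0)
H3 returns [(6, 0)]
= [(6, 0)]

Answer: [(6, 0)]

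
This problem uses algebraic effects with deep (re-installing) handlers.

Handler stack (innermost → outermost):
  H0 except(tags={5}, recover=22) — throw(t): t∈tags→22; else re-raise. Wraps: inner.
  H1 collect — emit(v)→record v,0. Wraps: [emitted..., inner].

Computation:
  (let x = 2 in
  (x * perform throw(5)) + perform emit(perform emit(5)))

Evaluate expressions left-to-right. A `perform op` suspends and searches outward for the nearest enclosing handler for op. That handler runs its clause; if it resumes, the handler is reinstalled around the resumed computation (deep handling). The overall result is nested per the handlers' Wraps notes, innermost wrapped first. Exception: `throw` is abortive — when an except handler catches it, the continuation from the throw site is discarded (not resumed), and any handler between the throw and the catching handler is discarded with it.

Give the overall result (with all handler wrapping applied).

Working:
throw(5) @ H0 caught ⇒ 22
H1 returns [22]
= [22]

Answer: [22]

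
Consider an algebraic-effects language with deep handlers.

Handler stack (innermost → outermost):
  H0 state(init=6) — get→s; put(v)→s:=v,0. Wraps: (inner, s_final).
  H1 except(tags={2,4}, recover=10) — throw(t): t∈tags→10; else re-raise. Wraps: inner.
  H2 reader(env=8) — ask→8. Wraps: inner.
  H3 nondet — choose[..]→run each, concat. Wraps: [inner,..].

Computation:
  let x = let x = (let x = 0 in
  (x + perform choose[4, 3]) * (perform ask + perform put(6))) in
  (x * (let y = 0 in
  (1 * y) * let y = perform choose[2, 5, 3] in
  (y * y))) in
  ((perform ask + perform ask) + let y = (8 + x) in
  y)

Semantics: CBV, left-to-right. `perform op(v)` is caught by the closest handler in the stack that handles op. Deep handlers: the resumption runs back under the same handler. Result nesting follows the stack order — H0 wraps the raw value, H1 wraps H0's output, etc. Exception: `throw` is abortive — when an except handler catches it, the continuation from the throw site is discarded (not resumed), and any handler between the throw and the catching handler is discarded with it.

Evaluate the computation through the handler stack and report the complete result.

Answer: [(24, 6), (24, 6), (24, 6), (24, 6), (24, 6), (24, 6)]

Step-by-step:
choose[4, 3] @ H3
  branch[0] choose=4:
    ask @ H2 ⇒ 8
    put(6) @ H0 ⇒ s:=6
    choose[2, 5, 3] @ H3
      branch[0] choose=2:
        ask @ H2 ⇒ 8
        ask @ H2 ⇒ 8
        H0 returns (24, 6)
        H1 returns (24, 6)
        H2 returns (24, 6)
        H3 returns [(24, 6)]
      branch[1] choose=5:
        ask @ H2 ⇒ 8
        ask @ H2 ⇒ 8
        H0 returns (24, 6)
        H1 returns (24, 6)
        H2 returns (24, 6)
        H3 returns [(24, 6)]
      branch[2] choose=3:
        ask @ H2 ⇒ 8
        ask @ H2 ⇒ 8
        H0 returns (24, 6)
        H1 returns (24, 6)
        H2 returns (24, 6)
        H3 returns [(24, 6)]
  branch[1] choose=3:
    ask @ H2 ⇒ 8
    put(6) @ H0 ⇒ s:=6
    choose[2, 5, 3] @ H3
      branch[0] choose=2:
        ask @ H2 ⇒ 8
        ask @ H2 ⇒ 8
        H0 returns (24, 6)
        H1 returns (24, 6)
        H2 returns (24, 6)
        H3 returns [(24, 6)]
      branch[1] choose=5:
        ask @ H2 ⇒ 8
        ask @ H2 ⇒ 8
        H0 returns (24, 6)
        H1 returns (24, 6)
        H2 returns (24, 6)
        H3 returns [(24, 6)]
      branch[2] choose=3:
        ask @ H2 ⇒ 8
        ask @ H2 ⇒ 8
        H0 returns (24, 6)
        H1 returns (24, 6)
        H2 returns (24, 6)
        H3 returns [(24, 6)]
= [(24, 6), (24, 6), (24, 6), (24, 6), (24, 6), (24, 6)]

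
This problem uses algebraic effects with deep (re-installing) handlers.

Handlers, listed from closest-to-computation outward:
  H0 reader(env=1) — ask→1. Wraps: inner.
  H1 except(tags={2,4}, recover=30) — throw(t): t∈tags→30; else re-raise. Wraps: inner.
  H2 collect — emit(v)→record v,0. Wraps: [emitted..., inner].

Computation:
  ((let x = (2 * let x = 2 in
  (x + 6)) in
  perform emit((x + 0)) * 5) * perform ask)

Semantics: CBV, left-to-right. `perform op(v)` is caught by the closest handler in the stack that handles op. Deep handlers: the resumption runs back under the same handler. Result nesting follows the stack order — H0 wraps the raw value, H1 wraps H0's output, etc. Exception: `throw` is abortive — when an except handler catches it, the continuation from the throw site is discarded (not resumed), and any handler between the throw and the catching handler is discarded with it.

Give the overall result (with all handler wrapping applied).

Evaluation trace:
emit(16) @ H2 ⇒ out+=16
ask @ H0 ⇒ 1
H0 returns 0
H1 returns 0
H2 returns [16, 0]
= [16, 0]

Answer: [16, 0]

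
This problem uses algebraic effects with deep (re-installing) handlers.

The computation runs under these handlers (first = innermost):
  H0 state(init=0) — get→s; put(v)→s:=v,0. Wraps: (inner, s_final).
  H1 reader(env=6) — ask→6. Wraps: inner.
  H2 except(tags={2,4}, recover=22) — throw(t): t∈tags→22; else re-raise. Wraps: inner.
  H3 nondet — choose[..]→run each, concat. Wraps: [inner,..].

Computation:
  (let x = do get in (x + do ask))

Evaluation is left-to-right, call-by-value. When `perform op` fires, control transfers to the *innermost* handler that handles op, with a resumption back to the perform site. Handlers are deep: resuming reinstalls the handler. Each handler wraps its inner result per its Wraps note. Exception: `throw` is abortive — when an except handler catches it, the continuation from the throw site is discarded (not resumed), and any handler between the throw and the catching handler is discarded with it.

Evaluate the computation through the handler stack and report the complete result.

Answer: [(6, 0)]

Evaluation trace:
get @ H0 ⇒ 0
ask @ H1 ⇒ 6
H0 returns (6, 0)
H1 returns (6, 0)
H2 returns (6, 0)
H3 returns [(6, 0)]
= [(6, 0)]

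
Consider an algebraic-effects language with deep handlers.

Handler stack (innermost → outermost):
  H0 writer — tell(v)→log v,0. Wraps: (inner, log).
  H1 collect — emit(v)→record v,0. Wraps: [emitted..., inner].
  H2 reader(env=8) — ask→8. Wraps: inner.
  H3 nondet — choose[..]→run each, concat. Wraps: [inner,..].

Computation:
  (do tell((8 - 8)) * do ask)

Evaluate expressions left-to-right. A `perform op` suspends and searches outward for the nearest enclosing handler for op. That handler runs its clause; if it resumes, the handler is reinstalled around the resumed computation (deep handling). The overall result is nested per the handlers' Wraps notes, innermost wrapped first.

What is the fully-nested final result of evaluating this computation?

Working:
tell(0) @ H0 ⇒ log+=0
ask @ H2 ⇒ 8
H0 returns (0, (0))
H1 returns [(0, (0))]
H2 returns [(0, (0))]
H3 returns [[(0, (0))]]
= [[(0, (0))]]

Answer: [[(0, (0))]]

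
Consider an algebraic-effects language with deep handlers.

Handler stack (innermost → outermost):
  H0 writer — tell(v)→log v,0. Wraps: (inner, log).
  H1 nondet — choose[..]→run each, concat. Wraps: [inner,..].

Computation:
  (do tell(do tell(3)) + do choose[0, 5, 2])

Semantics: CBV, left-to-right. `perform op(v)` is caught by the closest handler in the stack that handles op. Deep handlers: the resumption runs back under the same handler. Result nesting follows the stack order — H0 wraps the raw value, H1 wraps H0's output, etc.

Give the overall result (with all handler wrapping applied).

Evaluation trace:
tell(3) @ H0 ⇒ log+=3
tell(0) @ H0 ⇒ log+=0
choose[0, 5, 2] @ H1
  branch[0] choose=0:
    H0 returns (0, (3, 0))
    H1 returns [(0, (3, 0))]
  branch[1] choose=5:
    H0 returns (5, (3, 0))
    H1 returns [(5, (3, 0))]
  branch[2] choose=2:
    H0 returns (2, (3, 0))
    H1 returns [(2, (3, 0))]
= [(0, (3, 0)), (5, (3, 0)), (2, (3, 0))]

Answer: [(0, (3, 0)), (5, (3, 0)), (2, (3, 0))]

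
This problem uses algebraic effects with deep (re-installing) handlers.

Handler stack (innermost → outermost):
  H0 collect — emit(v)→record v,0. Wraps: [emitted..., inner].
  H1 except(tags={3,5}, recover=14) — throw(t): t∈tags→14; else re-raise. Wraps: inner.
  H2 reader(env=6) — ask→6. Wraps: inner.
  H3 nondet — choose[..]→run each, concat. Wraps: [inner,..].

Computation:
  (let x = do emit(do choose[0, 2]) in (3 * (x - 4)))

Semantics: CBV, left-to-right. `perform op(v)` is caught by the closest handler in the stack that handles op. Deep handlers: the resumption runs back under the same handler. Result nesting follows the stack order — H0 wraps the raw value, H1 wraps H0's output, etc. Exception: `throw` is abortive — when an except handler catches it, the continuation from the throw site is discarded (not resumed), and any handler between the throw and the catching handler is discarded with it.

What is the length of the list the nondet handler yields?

Answer: 2

Evaluation trace:
choose[0, 2] @ H3
  branch[0] choose=0:
    emit(0) @ H0 ⇒ out+=0
    H0 returns [0, -12]
    H1 returns [0, -12]
    H2 returns [0, -12]
    H3 returns [[0, -12]]
  branch[1] choose=2:
    emit(2) @ H0 ⇒ out+=2
    H0 returns [2, -12]
    H1 returns [2, -12]
    H2 returns [2, -12]
    H3 returns [[2, -12]]
= [[0, -12], [2, -12]]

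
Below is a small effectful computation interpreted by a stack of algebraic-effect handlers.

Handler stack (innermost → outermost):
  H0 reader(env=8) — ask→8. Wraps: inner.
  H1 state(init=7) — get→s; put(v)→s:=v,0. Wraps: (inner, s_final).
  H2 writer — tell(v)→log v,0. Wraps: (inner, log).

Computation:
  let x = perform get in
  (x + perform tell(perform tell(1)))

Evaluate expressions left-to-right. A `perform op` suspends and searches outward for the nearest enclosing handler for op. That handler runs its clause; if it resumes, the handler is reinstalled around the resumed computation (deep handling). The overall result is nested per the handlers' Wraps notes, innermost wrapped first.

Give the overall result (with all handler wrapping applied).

Evaluation trace:
get @ H1 ⇒ 7
tell(1) @ H2 ⇒ log+=1
tell(0) @ H2 ⇒ log+=0
H0 returns 7
H1 returns (7, 7)
H2 returns ((7, 7), (1, 0))
= ((7, 7), (1, 0))

Answer: ((7, 7), (1, 0))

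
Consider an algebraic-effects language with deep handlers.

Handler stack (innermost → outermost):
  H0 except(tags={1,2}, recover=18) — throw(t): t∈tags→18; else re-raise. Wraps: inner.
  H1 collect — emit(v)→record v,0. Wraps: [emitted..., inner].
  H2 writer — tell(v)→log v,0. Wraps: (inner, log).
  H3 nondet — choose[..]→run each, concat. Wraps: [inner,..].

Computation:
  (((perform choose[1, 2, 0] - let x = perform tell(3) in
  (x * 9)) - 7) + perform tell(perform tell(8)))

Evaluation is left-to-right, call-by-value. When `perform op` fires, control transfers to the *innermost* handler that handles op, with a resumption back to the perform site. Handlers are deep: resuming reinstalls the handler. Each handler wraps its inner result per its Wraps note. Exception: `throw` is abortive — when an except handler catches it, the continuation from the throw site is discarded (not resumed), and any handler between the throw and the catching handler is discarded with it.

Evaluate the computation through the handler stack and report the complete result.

Step-by-step:
choose[1, 2, 0] @ H3
  branch[0] choose=1:
    tell(3) @ H2 ⇒ log+=3
    tell(8) @ H2 ⇒ log+=8
    tell(0) @ H2 ⇒ log+=0
    H0 returns -6
    H1 returns [-6]
    H2 returns ([-6], (3, 8, 0))
    H3 returns [([-6], (3, 8, 0))]
  branch[1] choose=2:
    tell(3) @ H2 ⇒ log+=3
    tell(8) @ H2 ⇒ log+=8
    tell(0) @ H2 ⇒ log+=0
    H0 returns -5
    H1 returns [-5]
    H2 returns ([-5], (3, 8, 0))
    H3 returns [([-5], (3, 8, 0))]
  branch[2] choose=0:
    tell(3) @ H2 ⇒ log+=3
    tell(8) @ H2 ⇒ log+=8
    tell(0) @ H2 ⇒ log+=0
    H0 returns -7
    H1 returns [-7]
    H2 returns ([-7], (3, 8, 0))
    H3 returns [([-7], (3, 8, 0))]
= [([-6], (3, 8, 0)), ([-5], (3, 8, 0)), ([-7], (3, 8, 0))]

Answer: [([-6], (3, 8, 0)), ([-5], (3, 8, 0)), ([-7], (3, 8, 0))]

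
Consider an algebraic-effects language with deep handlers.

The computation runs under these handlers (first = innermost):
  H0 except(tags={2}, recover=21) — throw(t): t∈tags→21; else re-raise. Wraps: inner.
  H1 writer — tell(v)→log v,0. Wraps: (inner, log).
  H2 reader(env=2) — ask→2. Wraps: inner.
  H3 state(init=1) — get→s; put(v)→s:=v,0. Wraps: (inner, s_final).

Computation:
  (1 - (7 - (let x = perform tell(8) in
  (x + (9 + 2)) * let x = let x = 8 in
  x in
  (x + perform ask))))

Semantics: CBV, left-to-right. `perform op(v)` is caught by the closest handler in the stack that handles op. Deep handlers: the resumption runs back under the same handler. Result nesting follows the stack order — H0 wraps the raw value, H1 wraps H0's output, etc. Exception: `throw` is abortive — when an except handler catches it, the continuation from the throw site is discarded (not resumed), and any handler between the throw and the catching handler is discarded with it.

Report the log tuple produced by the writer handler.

Evaluation trace:
tell(8) @ H1 ⇒ log+=8
ask @ H2 ⇒ 2
H0 returns 104
H1 returns (104, (8))
H2 returns (104, (8))
H3 returns ((104, (8)), 1)
= ((104, (8)), 1)

Answer: (8)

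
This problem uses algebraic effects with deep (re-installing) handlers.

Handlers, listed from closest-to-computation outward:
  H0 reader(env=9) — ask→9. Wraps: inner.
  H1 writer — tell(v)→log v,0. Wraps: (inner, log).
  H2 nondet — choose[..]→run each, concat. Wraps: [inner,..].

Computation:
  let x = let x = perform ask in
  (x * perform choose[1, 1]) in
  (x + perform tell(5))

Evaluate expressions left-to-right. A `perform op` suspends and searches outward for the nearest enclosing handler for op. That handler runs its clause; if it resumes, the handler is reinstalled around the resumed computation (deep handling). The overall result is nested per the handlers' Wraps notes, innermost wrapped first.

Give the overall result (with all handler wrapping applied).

Step-by-step:
ask @ H0 ⇒ 9
choose[1, 1] @ H2
  branch[0] choose=1:
    tell(5) @ H1 ⇒ log+=5
    H0 returns 9
    H1 returns (9, (5))
    H2 returns [(9, (5))]
  branch[1] choose=1:
    tell(5) @ H1 ⇒ log+=5
    H0 returns 9
    H1 returns (9, (5))
    H2 returns [(9, (5))]
= [(9, (5)), (9, (5))]

Answer: [(9, (5)), (9, (5))]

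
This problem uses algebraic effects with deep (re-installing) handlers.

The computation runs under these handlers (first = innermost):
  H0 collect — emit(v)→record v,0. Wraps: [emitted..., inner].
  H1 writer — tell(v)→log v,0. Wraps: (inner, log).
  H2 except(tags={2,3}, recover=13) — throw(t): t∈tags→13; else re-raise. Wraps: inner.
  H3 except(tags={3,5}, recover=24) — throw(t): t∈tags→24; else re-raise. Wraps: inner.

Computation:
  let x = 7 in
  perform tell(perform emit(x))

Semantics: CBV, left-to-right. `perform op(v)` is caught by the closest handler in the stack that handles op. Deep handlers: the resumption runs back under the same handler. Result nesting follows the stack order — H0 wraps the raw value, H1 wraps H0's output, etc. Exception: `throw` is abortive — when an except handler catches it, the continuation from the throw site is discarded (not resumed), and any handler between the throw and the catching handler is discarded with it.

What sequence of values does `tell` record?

Step-by-step:
emit(7) @ H0 ⇒ out+=7
tell(0) @ H1 ⇒ log+=0
H0 returns [7, 0]
H1 returns ([7, 0], (0))
H2 returns ([7, 0], (0))
H3 returns ([7, 0], (0))
= ([7, 0], (0))

Answer: (0)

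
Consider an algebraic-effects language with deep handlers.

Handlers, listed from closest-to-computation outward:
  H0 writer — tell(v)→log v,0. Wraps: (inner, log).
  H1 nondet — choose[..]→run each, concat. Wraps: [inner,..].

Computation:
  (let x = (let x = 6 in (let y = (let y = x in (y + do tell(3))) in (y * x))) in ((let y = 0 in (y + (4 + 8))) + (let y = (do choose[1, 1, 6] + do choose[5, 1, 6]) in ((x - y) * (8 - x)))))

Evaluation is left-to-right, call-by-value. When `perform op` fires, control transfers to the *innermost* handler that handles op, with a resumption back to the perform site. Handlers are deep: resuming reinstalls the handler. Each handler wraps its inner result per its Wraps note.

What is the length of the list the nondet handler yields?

Answer: 9

Evaluation trace:
tell(3) @ H0 ⇒ log+=3
choose[1, 1, 6] @ H1
  branch[0] choose=1:
    choose[5, 1, 6] @ H1
      branch[0] choose=5:
        H0 returns (-828, (3))
        H1 returns [(-828, (3))]
      branch[1] choose=1:
        H0 returns (-940, (3))
        H1 returns [(-940, (3))]
      branch[2] choose=6:
        H0 returns (-800, (3))
        H1 returns [(-800, (3))]
  branch[1] choose=1:
    choose[5, 1, 6] @ H1
      branch[0] choose=5:
        H0 returns (-828, (3))
        H1 returns [(-828, (3))]
      branch[1] choose=1:
        H0 returns (-940, (3))
        H1 returns [(-940, (3))]
      branch[2] choose=6:
        H0 returns (-800, (3))
        H1 returns [(-800, (3))]
  branch[2] choose=6:
    choose[5, 1, 6] @ H1
      branch[0] choose=5:
        H0 returns (-688, (3))
        H1 returns [(-688, (3))]
      branch[1] choose=1:
        H0 returns (-800, (3))
        H1 returns [(-800, (3))]
      branch[2] choose=6:
        H0 returns (-660, (3))
        H1 returns [(-660, (3))]
= [(-828, (3)), (-940, (3)), (-800, (3)), (-828, (3)), (-940, (3)), (-800, (3)), (-688, (3)), (-800, (3)), (-660, (3))]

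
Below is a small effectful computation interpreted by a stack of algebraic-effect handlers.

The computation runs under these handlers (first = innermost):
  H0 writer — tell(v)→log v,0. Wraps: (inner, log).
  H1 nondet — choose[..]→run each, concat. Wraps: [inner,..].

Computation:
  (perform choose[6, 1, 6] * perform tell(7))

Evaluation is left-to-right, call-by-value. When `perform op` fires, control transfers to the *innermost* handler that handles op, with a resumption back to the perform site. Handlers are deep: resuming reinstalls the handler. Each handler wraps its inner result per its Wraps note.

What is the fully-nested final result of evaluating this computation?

Answer: [(0, (7)), (0, (7)), (0, (7))]

Step-by-step:
choose[6, 1, 6] @ H1
  branch[0] choose=6:
    tell(7) @ H0 ⇒ log+=7
    H0 returns (0, (7))
    H1 returns [(0, (7))]
  branch[1] choose=1:
    tell(7) @ H0 ⇒ log+=7
    H0 returns (0, (7))
    H1 returns [(0, (7))]
  branch[2] choose=6:
    tell(7) @ H0 ⇒ log+=7
    H0 returns (0, (7))
    H1 returns [(0, (7))]
= [(0, (7)), (0, (7)), (0, (7))]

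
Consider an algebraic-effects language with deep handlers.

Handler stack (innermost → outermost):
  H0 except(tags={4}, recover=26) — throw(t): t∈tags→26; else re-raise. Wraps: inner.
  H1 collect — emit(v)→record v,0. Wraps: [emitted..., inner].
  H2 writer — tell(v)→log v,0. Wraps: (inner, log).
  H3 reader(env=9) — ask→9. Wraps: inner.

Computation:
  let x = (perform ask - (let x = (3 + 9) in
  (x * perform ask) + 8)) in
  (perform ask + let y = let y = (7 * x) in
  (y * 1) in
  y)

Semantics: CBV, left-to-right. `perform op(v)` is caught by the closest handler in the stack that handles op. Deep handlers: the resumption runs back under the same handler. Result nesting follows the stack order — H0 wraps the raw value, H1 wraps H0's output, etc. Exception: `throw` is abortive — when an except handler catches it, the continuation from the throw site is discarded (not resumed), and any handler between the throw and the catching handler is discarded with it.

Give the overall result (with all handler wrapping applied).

Answer: ([-740], ())

Evaluation trace:
ask @ H3 ⇒ 9
ask @ H3 ⇒ 9
ask @ H3 ⇒ 9
H0 returns -740
H1 returns [-740]
H2 returns ([-740], ())
H3 returns ([-740], ())
= ([-740], ())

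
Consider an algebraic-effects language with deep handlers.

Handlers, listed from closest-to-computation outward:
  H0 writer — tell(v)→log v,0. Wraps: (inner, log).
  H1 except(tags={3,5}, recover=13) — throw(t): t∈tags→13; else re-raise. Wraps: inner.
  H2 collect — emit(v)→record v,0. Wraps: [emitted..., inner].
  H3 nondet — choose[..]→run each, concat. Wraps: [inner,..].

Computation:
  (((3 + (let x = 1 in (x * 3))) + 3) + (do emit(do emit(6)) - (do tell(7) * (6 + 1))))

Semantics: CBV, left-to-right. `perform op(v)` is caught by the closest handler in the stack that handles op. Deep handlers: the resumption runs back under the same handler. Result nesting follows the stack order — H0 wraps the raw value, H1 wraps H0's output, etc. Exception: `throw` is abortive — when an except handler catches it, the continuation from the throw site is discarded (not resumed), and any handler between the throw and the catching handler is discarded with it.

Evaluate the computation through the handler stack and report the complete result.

Answer: [[6, 0, (9, (7))]]

Evaluation trace:
emit(6) @ H2 ⇒ out+=6
emit(0) @ H2 ⇒ out+=0
tell(7) @ H0 ⇒ log+=7
H0 returns (9, (7))
H1 returns (9, (7))
H2 returns [6, 0, (9, (7))]
H3 returns [[6, 0, (9, (7))]]
= [[6, 0, (9, (7))]]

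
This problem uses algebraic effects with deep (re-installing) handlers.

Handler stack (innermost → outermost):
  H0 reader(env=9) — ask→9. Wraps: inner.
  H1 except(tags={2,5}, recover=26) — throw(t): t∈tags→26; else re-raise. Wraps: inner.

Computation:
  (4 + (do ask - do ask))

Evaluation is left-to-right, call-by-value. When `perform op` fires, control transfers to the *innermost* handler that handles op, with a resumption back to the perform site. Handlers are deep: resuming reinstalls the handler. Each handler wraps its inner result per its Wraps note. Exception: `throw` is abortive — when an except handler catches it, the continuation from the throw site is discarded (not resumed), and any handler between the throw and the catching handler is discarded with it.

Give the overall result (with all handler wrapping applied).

Working:
ask @ H0 ⇒ 9
ask @ H0 ⇒ 9
H0 returns 4
H1 returns 4
= 4

Answer: 4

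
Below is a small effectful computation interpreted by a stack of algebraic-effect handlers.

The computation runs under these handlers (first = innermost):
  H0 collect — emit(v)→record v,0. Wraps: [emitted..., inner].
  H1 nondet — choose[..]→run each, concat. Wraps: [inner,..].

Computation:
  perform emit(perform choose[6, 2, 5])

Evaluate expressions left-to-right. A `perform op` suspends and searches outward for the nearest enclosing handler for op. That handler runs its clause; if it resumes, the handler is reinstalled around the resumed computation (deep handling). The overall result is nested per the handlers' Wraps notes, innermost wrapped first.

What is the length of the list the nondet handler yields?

Evaluation trace:
choose[6, 2, 5] @ H1
  branch[0] choose=6:
    emit(6) @ H0 ⇒ out+=6
    H0 returns [6, 0]
    H1 returns [[6, 0]]
  branch[1] choose=2:
    emit(2) @ H0 ⇒ out+=2
    H0 returns [2, 0]
    H1 returns [[2, 0]]
  branch[2] choose=5:
    emit(5) @ H0 ⇒ out+=5
    H0 returns [5, 0]
    H1 returns [[5, 0]]
= [[6, 0], [2, 0], [5, 0]]

Answer: 3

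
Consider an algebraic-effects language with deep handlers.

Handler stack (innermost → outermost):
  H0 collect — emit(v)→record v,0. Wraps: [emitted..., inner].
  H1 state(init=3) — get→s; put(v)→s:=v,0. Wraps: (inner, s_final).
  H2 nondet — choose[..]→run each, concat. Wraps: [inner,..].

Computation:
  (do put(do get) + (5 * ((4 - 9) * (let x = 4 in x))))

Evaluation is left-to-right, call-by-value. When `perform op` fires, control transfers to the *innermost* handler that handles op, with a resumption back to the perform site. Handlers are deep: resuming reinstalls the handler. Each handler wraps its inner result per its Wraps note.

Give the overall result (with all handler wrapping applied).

Step-by-step:
get @ H1 ⇒ 3
put(3) @ H1 ⇒ s:=3
H0 returns [-100]
H1 returns ([-100], 3)
H2 returns [([-100], 3)]
= [([-100], 3)]

Answer: [([-100], 3)]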